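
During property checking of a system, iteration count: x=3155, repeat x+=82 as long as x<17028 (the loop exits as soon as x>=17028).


Step 1: x goes from 3155 toward 17028 by 82; the body runs while x<17028, so iterations = ceil((bound-start)/step)
Step 2: Distance=13873
Step 3: ceil(13873/82)=170

170


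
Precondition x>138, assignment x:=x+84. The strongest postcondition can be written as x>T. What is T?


Formula: sp(P, x:=E) = exists old_x. (x = E[old_x/x]) AND P[old_x/x] (old_x is the value of x before the assignment; eliminate old_x by solving x = E[old_x/x] for old_x)
Step 1: Precondition P: x>138, i.e. old_x > 138
Step 2: Assignment gives x = old_x + 84, so old_x = x - 84
Step 3: Substitute into P: x - 84 > 138
Step 4: Simplify: x > 138+84 = 222

222


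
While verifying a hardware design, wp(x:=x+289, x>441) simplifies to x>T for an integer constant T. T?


Formula: wp(x:=E, P) = P[E/x] (substitute E for x in postcondition)
Step 1: Postcondition: x>441
Step 2: Substitute x+289 for x: x+289>441
Step 3: Solve for x: x > 441-289 = 152

152


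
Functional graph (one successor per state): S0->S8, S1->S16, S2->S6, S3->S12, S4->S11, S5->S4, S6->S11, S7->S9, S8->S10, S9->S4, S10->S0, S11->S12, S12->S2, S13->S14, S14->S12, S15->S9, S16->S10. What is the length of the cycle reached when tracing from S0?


Trace from S0 until a state repeats:
  S0 -> S8 -> S10 -> S0
S0 first seen at step 0, revisited at step 3.
Cycle length = 3 - 0 = 3

3


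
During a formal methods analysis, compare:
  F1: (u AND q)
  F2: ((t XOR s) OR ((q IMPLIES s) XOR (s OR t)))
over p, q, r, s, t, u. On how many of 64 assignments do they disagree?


F1 = (u AND q)
F2 = ((t XOR s) OR ((q IMPLIES s) XOR (s OR t)))
Evaluate both on each of 64 rows (bits = p,q,r,s,t,u):
  row 0 [000000]: F1=0 F2=1 (differ) -> 1
  row 1 [000001]: F1=0 F2=1 (differ) -> 1
  row 2 [000010]: F1=0 F2=1 (differ) -> 1
  row 3 [000011]: F1=0 F2=1 (differ) -> 1
  row 4 [000100]: F1=0 F2=1 (differ) -> 1
  (every remaining row is evaluated the same way; all 64 results are listed next)
Full result column, 8 rows per line (p,q,r fixed per line; s,t,u runs 000..111 left to right):
  rows 0-7 [p,q,r=000]: 11111100  (ones: 6)
  rows 8-15 [p,q,r=001]: 11111100  (ones: 6)
  rows 16-23 [p,q,r=010]: 01101001  (ones: 4)
  rows 24-31 [p,q,r=011]: 01101001  (ones: 4)
  rows 32-39 [p,q,r=100]: 11111100  (ones: 6)
  rows 40-47 [p,q,r=101]: 11111100  (ones: 6)
  rows 48-55 [p,q,r=110]: 01101001  (ones: 4)
  rows 56-63 [p,q,r=111]: 01101001  (ones: 4)
Disagreements = 6+6+4+4+6+6+4+4 = 40

40


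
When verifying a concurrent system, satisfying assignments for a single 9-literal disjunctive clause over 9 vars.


Step 1: Total=2^9=512
Step 2: Unsat when all 9 false: 2^0=1
Step 3: Sat=512-1=511

511


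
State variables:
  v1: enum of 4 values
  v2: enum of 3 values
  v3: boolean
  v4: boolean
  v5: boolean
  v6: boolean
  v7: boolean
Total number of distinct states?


State space = product of domain sizes of all variables.
Domain sizes:
  v1 (enum of 4 values): 4
  v2 (enum of 3 values): 3
  v3 (boolean): 2
  v4 (boolean): 2
  v5 (boolean): 2
  v6 (boolean): 2
  v7 (boolean): 2
Product = 4 * 3 * 2 * 2 * 2 * 2 * 2 = 384

384


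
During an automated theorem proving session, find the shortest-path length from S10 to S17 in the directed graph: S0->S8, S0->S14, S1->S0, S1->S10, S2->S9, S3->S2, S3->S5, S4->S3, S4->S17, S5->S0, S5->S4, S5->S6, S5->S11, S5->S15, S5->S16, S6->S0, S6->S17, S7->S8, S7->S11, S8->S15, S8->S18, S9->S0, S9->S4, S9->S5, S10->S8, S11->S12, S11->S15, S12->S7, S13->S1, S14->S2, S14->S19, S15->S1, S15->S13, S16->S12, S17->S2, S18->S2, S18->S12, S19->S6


BFS layer-by-layer from S10:
  dist 0: {S10}
  dist 1: {S8}
  dist 2: {S15, S18}
  dist 3: {S1, S2, S12, S13}
  dist 4: {S0, S7, S9}
  dist 5: {S4, S5, S11, S14}
  dist 6: {S3, S6, S16, S17, S19}
  -> S17 reached at distance 6
Shortest path length = 6

6


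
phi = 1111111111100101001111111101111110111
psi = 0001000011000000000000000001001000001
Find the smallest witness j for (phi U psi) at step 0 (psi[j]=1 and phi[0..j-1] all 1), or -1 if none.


(phi U psi) at 0: need smallest j with psi[j]=1 and phi[i]=1 for all i in [0,j).
Scan from step 0:
  step 0: phi=1, psi=0 -> continue
  step 1: phi=1, psi=0 -> continue
  step 2: phi=1, psi=0 -> continue
  step 3: psi=1 and phi held for [0,3) -> witness found
Witness step = 3

3


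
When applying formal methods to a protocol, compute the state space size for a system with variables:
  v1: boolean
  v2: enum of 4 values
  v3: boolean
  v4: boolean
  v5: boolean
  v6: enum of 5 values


State space = product of domain sizes of all variables.
Domain sizes:
  v1 (boolean): 2
  v2 (enum of 4 values): 4
  v3 (boolean): 2
  v4 (boolean): 2
  v5 (boolean): 2
  v6 (enum of 5 values): 5
Product = 2 * 4 * 2 * 2 * 2 * 5 = 320

320


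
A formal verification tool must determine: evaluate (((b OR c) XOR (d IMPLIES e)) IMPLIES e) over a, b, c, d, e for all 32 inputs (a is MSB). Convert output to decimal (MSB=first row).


Formula: (((b OR c) XOR (d IMPLIES e)) IMPLIES e) over a, b, c, d, e (32 rows)
Evaluate each row (bits = a,b,c,d,e, MSB first):
  row 0 [00000]: (((0 OR 0) XOR (0 IMPLIES 0)) IMPLIES 0) -> 0
  row 1 [00001]: (((0 OR 0) XOR (0 IMPLIES 1)) IMPLIES 1) -> 1
  row 2 [00010]: (((0 OR 0) XOR (1 IMPLIES 0)) IMPLIES 0) -> 1
  row 3 [00011]: (((0 OR 0) XOR (1 IMPLIES 1)) IMPLIES 1) -> 1
  row 4 [00100]: (((0 OR 1) XOR (0 IMPLIES 0)) IMPLIES 0) -> 1
  row 5 [00101]: (((0 OR 1) XOR (0 IMPLIES 1)) IMPLIES 1) -> 1
  row 6 [00110]: (((0 OR 1) XOR (1 IMPLIES 0)) IMPLIES 0) -> 0
  row 7 [00111]: (((0 OR 1) XOR (1 IMPLIES 1)) IMPLIES 1) -> 1
  row 8 [01000]: (((1 OR 0) XOR (0 IMPLIES 0)) IMPLIES 0) -> 1
  row 9 [01001]: (((1 OR 0) XOR (0 IMPLIES 1)) IMPLIES 1) -> 1
  row 10 [01010]: (((1 OR 0) XOR (1 IMPLIES 0)) IMPLIES 0) -> 0
  row 11 [01011]: (((1 OR 0) XOR (1 IMPLIES 1)) IMPLIES 1) -> 1
  row 12 [01100]: (((1 OR 1) XOR (0 IMPLIES 0)) IMPLIES 0) -> 1
  row 13 [01101]: (((1 OR 1) XOR (0 IMPLIES 1)) IMPLIES 1) -> 1
  row 14 [01110]: (((1 OR 1) XOR (1 IMPLIES 0)) IMPLIES 0) -> 0
  row 15 [01111]: (((1 OR 1) XOR (1 IMPLIES 1)) IMPLIES 1) -> 1
  row 16 [10000]: (((0 OR 0) XOR (0 IMPLIES 0)) IMPLIES 0) -> 0
  row 17 [10001]: (((0 OR 0) XOR (0 IMPLIES 1)) IMPLIES 1) -> 1
  row 18 [10010]: (((0 OR 0) XOR (1 IMPLIES 0)) IMPLIES 0) -> 1
  row 19 [10011]: (((0 OR 0) XOR (1 IMPLIES 1)) IMPLIES 1) -> 1
  row 20 [10100]: (((0 OR 1) XOR (0 IMPLIES 0)) IMPLIES 0) -> 1
  row 21 [10101]: (((0 OR 1) XOR (0 IMPLIES 1)) IMPLIES 1) -> 1
  row 22 [10110]: (((0 OR 1) XOR (1 IMPLIES 0)) IMPLIES 0) -> 0
  row 23 [10111]: (((0 OR 1) XOR (1 IMPLIES 1)) IMPLIES 1) -> 1
  row 24 [11000]: (((1 OR 0) XOR (0 IMPLIES 0)) IMPLIES 0) -> 1
  row 25 [11001]: (((1 OR 0) XOR (0 IMPLIES 1)) IMPLIES 1) -> 1
  row 26 [11010]: (((1 OR 0) XOR (1 IMPLIES 0)) IMPLIES 0) -> 0
  row 27 [11011]: (((1 OR 0) XOR (1 IMPLIES 1)) IMPLIES 1) -> 1
  row 28 [11100]: (((1 OR 1) XOR (0 IMPLIES 0)) IMPLIES 0) -> 1
  row 29 [11101]: (((1 OR 1) XOR (0 IMPLIES 1)) IMPLIES 1) -> 1
  row 30 [11110]: (((1 OR 1) XOR (1 IMPLIES 0)) IMPLIES 0) -> 0
  row 31 [11111]: (((1 OR 1) XOR (1 IMPLIES 1)) IMPLIES 1) -> 1
Full result column, 4 rows per line (a,b,c fixed per line; d,e runs 00..11 left to right):
  rows 0-3 [a,b,c=000]: 0111  = hex 7
  rows 4-7 [a,b,c=001]: 1101  = hex D
  rows 8-11 [a,b,c=010]: 1101  = hex D
  rows 12-15 [a,b,c=011]: 1101  = hex D
  rows 16-19 [a,b,c=100]: 0111  = hex 7
  rows 20-23 [a,b,c=101]: 1101  = hex D
  rows 24-27 [a,b,c=110]: 1101  = hex D
  rows 28-31 [a,b,c=111]: 1101  = hex D
Output column (row 0 .. row 31) = 01111101110111010111110111011101
Output column grouped in 4s = 0111 1101 1101 1101 0111 1101 1101 1101 = 0x7DDD7DDD
Convert to decimal digit by digit (value = value*16 + digit):
  7 -> 7
  7*16 + 13 (D) = 125
  125*16 + 13 (D) = 2013
  2013*16 + 13 (D) = 32221
  32221*16 + 7 = 515543
  515543*16 + 13 (D) = 8248701
  8248701*16 + 13 (D) = 131979229
  131979229*16 + 13 (D) = 2111667677
Decimal = 2111667677

2111667677


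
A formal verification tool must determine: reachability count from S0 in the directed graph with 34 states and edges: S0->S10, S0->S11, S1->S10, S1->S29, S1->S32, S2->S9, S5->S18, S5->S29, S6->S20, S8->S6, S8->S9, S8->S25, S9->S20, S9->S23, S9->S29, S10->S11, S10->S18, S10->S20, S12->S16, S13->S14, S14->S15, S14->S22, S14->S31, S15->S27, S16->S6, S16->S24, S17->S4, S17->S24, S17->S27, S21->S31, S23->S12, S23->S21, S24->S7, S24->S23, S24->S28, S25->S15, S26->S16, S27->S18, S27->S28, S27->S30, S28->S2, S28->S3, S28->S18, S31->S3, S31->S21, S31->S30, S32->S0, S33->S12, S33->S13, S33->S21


BFS from S0:
  layer 0: {S0}
  layer 1: {S10, S11}
  layer 2: {S18, S20}
Reachable set: {S0, S10, S11, S18, S20}
Count = 5

5


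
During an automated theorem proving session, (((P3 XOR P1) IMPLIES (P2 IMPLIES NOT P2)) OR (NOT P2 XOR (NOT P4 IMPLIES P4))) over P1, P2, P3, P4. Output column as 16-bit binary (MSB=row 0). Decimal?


Formula: (((P3 XOR P1) IMPLIES (P2 IMPLIES NOT P2)) OR (NOT P2 XOR (NOT P4 IMPLIES P4))) over P1, P2, P3, P4 (16 rows)
Evaluate each row (bits = P1,P2,P3,P4, MSB first):
  row 0 [0000]: (((0 XOR 0) IMPLIES (0 IMPLIES NOT 0)) OR (NOT 0 XOR (NOT 0 IMPLIES 0))) -> 1
  row 1 [0001]: (((0 XOR 0) IMPLIES (0 IMPLIES NOT 0)) OR (NOT 0 XOR (NOT 1 IMPLIES 1))) -> 1
  row 2 [0010]: (((1 XOR 0) IMPLIES (0 IMPLIES NOT 0)) OR (NOT 0 XOR (NOT 0 IMPLIES 0))) -> 1
  row 3 [0011]: (((1 XOR 0) IMPLIES (0 IMPLIES NOT 0)) OR (NOT 0 XOR (NOT 1 IMPLIES 1))) -> 1
  row 4 [0100]: (((0 XOR 0) IMPLIES (1 IMPLIES NOT 1)) OR (NOT 1 XOR (NOT 0 IMPLIES 0))) -> 1
  row 5 [0101]: (((0 XOR 0) IMPLIES (1 IMPLIES NOT 1)) OR (NOT 1 XOR (NOT 1 IMPLIES 1))) -> 1
  row 6 [0110]: (((1 XOR 0) IMPLIES (1 IMPLIES NOT 1)) OR (NOT 1 XOR (NOT 0 IMPLIES 0))) -> 0
  row 7 [0111]: (((1 XOR 0) IMPLIES (1 IMPLIES NOT 1)) OR (NOT 1 XOR (NOT 1 IMPLIES 1))) -> 1
  row 8 [1000]: (((0 XOR 1) IMPLIES (0 IMPLIES NOT 0)) OR (NOT 0 XOR (NOT 0 IMPLIES 0))) -> 1
  row 9 [1001]: (((0 XOR 1) IMPLIES (0 IMPLIES NOT 0)) OR (NOT 0 XOR (NOT 1 IMPLIES 1))) -> 1
  row 10 [1010]: (((1 XOR 1) IMPLIES (0 IMPLIES NOT 0)) OR (NOT 0 XOR (NOT 0 IMPLIES 0))) -> 1
  row 11 [1011]: (((1 XOR 1) IMPLIES (0 IMPLIES NOT 0)) OR (NOT 0 XOR (NOT 1 IMPLIES 1))) -> 1
  row 12 [1100]: (((0 XOR 1) IMPLIES (1 IMPLIES NOT 1)) OR (NOT 1 XOR (NOT 0 IMPLIES 0))) -> 0
  row 13 [1101]: (((0 XOR 1) IMPLIES (1 IMPLIES NOT 1)) OR (NOT 1 XOR (NOT 1 IMPLIES 1))) -> 1
  row 14 [1110]: (((1 XOR 1) IMPLIES (1 IMPLIES NOT 1)) OR (NOT 1 XOR (NOT 0 IMPLIES 0))) -> 1
  row 15 [1111]: (((1 XOR 1) IMPLIES (1 IMPLIES NOT 1)) OR (NOT 1 XOR (NOT 1 IMPLIES 1))) -> 1
Full result column, 4 rows per line (P1,P2 fixed per line; P3,P4 runs 00..11 left to right):
  rows 0-3 [P1,P2=00]: 1111  = hex F
  rows 4-7 [P1,P2=01]: 1101  = hex D
  rows 8-11 [P1,P2=10]: 1111  = hex F
  rows 12-15 [P1,P2=11]: 0111  = hex 7
Output column (row 0 .. row 15) = 1111110111110111
Output column grouped in 4s = 1111 1101 1111 0111 = 0xFDF7
Convert to decimal digit by digit (value = value*16 + digit):
  F -> 15
  15*16 + 13 (D) = 253
  253*16 + 15 (F) = 4063
  4063*16 + 7 = 65015
Decimal = 65015

65015


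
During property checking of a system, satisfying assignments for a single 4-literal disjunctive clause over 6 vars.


Step 1: Total=2^6=64
Step 2: Unsat when all 4 false: 2^2=4
Step 3: Sat=64-4=60

60


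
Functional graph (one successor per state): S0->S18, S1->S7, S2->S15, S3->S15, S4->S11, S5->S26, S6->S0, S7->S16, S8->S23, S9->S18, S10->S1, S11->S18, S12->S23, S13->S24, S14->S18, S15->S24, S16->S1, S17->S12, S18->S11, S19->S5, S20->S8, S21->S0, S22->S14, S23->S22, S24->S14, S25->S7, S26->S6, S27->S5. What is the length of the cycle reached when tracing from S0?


Trace from S0 until a state repeats:
  S0 -> S18 -> S11 -> S18
S18 first seen at step 1, revisited at step 3.
Cycle length = 3 - 1 = 2

2


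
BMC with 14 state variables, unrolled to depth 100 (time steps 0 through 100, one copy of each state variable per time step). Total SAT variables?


BMC unrolls to depth k, creating one copy of each state var for steps 0..k.
Step count = 100 + 1 = 101 (steps 0 through 100)
Vars per step = 14
Total = 14 * 101 = 1414

1414


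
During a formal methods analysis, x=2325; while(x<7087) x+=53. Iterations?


Step 1: x goes from 2325 toward 7087 by 53; the body runs while x<7087, so iterations = ceil((bound-start)/step)
Step 2: Distance=4762
Step 3: ceil(4762/53)=90

90


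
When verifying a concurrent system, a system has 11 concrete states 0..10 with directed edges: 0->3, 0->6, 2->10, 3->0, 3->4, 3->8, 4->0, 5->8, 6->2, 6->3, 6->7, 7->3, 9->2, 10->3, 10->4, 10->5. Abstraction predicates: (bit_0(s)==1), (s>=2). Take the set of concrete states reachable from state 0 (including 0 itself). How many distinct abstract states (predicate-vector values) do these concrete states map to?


BFS from 0:
Concrete reachable: {0, 2, 3, 4, 5, 6, 7, 8, 10}
Abstract via predicates (bit_0(s)==1), (s>=2):
  (0,0) <- {0}
  (0,1) <- {2, 4, 6, 8, 10}
  (1,1) <- {3, 5, 7}
Distinct abstract states = 3

3


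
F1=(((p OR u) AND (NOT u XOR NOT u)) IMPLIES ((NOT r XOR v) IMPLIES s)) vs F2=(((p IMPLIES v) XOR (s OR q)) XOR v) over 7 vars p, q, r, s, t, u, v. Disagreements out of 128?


F1 = (((p OR u) AND (NOT u XOR NOT u)) IMPLIES ((NOT r XOR v) IMPLIES s))
F2 = (((p IMPLIES v) XOR (s OR q)) XOR v)
Evaluate both on each of 128 rows (bits = p,q,r,s,t,u,v):
  row 0 [0000000]: F1=1 F2=1 -> 0
  row 1 [0000001]: F1=1 F2=0 (differ) -> 1
  row 2 [0000010]: F1=1 F2=1 -> 0
  row 3 [0000011]: F1=1 F2=0 (differ) -> 1
  row 4 [0000100]: F1=1 F2=1 -> 0
  (every remaining row is evaluated the same way; all 128 results are listed next)
Full result column, 8 rows per line (p,q,r,s fixed per line; t,u,v runs 000..111 left to right):
  rows 0-7 [p,q,r,s=0000]: 01010101  (ones: 4)
  rows 8-15 [p,q,r,s=0001]: 10101010  (ones: 4)
  rows 16-23 [p,q,r,s=0010]: 01010101  (ones: 4)
  rows 24-31 [p,q,r,s=0011]: 10101010  (ones: 4)
  rows 32-39 [p,q,r,s=0100]: 10101010  (ones: 4)
  rows 40-47 [p,q,r,s=0101]: 10101010  (ones: 4)
  rows 48-55 [p,q,r,s=0110]: 10101010  (ones: 4)
  rows 56-63 [p,q,r,s=0111]: 10101010  (ones: 4)
  rows 64-71 [p,q,r,s=1000]: 11111111  (ones: 8)
  rows 72-79 [p,q,r,s=1001]: 00000000  (ones: 0)
  rows 80-87 [p,q,r,s=1010]: 11111111  (ones: 8)
  rows 88-95 [p,q,r,s=1011]: 00000000  (ones: 0)
  rows 96-103 [p,q,r,s=1100]: 00000000  (ones: 0)
  rows 104-111 [p,q,r,s=1101]: 00000000  (ones: 0)
  rows 112-119 [p,q,r,s=1110]: 00000000  (ones: 0)
  rows 120-127 [p,q,r,s=1111]: 00000000  (ones: 0)
Disagreements = 4+4+4+4+4+4+4+4+8+0+8+0+0+0+0+0 = 48

48


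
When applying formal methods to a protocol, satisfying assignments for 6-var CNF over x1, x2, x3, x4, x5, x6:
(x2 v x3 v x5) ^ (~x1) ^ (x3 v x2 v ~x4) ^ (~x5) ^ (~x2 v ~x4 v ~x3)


CNF with 5 clauses over 6 vars (64 assignments).
An assignment satisfies CNF iff every clause has >=1 true literal.
Check each row (bits = x1,x2,x3,x4,x5,x6; clause T/F shown):
  row 0 [000000]: clauses=FTTTT -> 0
  row 1 [000001]: clauses=FTTTT -> 0
  row 2 [000010]: clauses=TTTFT -> 0
  row 3 [000011]: clauses=TTTFT -> 0
  row 4 [000100]: clauses=FTFTT -> 0
  (every remaining row is evaluated the same way; all 64 results are listed next)
Full result column, 8 rows per line (x1,x2,x3 fixed per line; x4,x5,x6 runs 000..111 left to right):
  rows 0-7 [x1,x2,x3=000]: 00000000  (ones: 0)
  rows 8-15 [x1,x2,x3=001]: 11001100  (ones: 4)
  rows 16-23 [x1,x2,x3=010]: 11001100  (ones: 4)
  rows 24-31 [x1,x2,x3=011]: 11000000  (ones: 2)
  rows 32-39 [x1,x2,x3=100]: 00000000  (ones: 0)
  rows 40-47 [x1,x2,x3=101]: 00000000  (ones: 0)
  rows 48-55 [x1,x2,x3=110]: 00000000  (ones: 0)
  rows 56-63 [x1,x2,x3=111]: 00000000  (ones: 0)
Satisfying assignments = 0+4+4+2+0+0+0+0 = 10

10


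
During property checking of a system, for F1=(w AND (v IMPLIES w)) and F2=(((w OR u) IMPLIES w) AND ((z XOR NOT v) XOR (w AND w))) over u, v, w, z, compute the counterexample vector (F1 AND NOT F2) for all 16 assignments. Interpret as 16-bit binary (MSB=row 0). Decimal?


F1 = (w AND (v IMPLIES w))
F2 = (((w OR u) IMPLIES w) AND ((z XOR NOT v) XOR (w AND w)))
Counterexample to F1=>F2 is where F1=1 and F2=0.
Evaluate each row (bits = u,v,w,z, MSB first):
  row 0 [0000]: F1=0 F2=1 -> F1&~F2 -> 0
  row 1 [0001]: F1=0 F2=0 -> F1&~F2 -> 0
  row 2 [0010]: F1=1 F2=0 -> F1&~F2 -> 1
  row 3 [0011]: F1=1 F2=1 -> F1&~F2 -> 0
  row 4 [0100]: F1=0 F2=0 -> F1&~F2 -> 0
  row 5 [0101]: F1=0 F2=1 -> F1&~F2 -> 0
  row 6 [0110]: F1=1 F2=1 -> F1&~F2 -> 0
  row 7 [0111]: F1=1 F2=0 -> F1&~F2 -> 1
  row 8 [1000]: F1=0 F2=0 -> F1&~F2 -> 0
  row 9 [1001]: F1=0 F2=0 -> F1&~F2 -> 0
  row 10 [1010]: F1=1 F2=0 -> F1&~F2 -> 1
  row 11 [1011]: F1=1 F2=1 -> F1&~F2 -> 0
  row 12 [1100]: F1=0 F2=0 -> F1&~F2 -> 0
  row 13 [1101]: F1=0 F2=0 -> F1&~F2 -> 0
  row 14 [1110]: F1=1 F2=1 -> F1&~F2 -> 0
  row 15 [1111]: F1=1 F2=0 -> F1&~F2 -> 1
Full result column, 4 rows per line (u,v fixed per line; w,z runs 00..11 left to right):
  rows 0-3 [u,v=00]: 0010  = hex 2
  rows 4-7 [u,v=01]: 0001  = hex 1
  rows 8-11 [u,v=10]: 0010  = hex 2
  rows 12-15 [u,v=11]: 0001  = hex 1
Counterexample vector (row 0 .. row 15) = 0010000100100001
Output column grouped in 4s = 0010 0001 0010 0001 = 0x2121
Convert to decimal digit by digit (value = value*16 + digit):
  2 -> 2
  2*16 + 1 = 33
  33*16 + 2 = 530
  530*16 + 1 = 8481
Decimal = 8481

8481


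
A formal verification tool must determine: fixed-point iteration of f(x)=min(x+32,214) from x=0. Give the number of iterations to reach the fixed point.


Step 1: x=0, cap=214, increment=32
Step 2: x grows by 32 each step until capped at 214; fixed point is x=214
Step 3: iterations = ceil(214/32) = 7

7


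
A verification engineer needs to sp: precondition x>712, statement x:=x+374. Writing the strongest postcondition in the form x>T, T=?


Formula: sp(P, x:=E) = exists old_x. (x = E[old_x/x]) AND P[old_x/x] (old_x is the value of x before the assignment; eliminate old_x by solving x = E[old_x/x] for old_x)
Step 1: Precondition P: x>712, i.e. old_x > 712
Step 2: Assignment gives x = old_x + 374, so old_x = x - 374
Step 3: Substitute into P: x - 374 > 712
Step 4: Simplify: x > 712+374 = 1086

1086


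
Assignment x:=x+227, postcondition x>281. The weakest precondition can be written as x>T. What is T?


Formula: wp(x:=E, P) = P[E/x] (substitute E for x in postcondition)
Step 1: Postcondition: x>281
Step 2: Substitute x+227 for x: x+227>281
Step 3: Solve for x: x > 281-227 = 54

54


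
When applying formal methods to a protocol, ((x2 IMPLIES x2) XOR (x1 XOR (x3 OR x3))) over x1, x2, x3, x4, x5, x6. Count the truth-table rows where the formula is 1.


Formula: ((x2 IMPLIES x2) XOR (x1 XOR (x3 OR x3))) over 6 vars (64 rows)
Evaluate each row (x1, x2, x3, x4, x5, x6 as bits, MSB first):
  row 0 [000000]: ((0 IMPLIES 0) XOR (0 XOR (0 OR 0))) -> 1
  row 1 [000001]: ((0 IMPLIES 0) XOR (0 XOR (0 OR 0))) -> 1
  row 2 [000010]: ((0 IMPLIES 0) XOR (0 XOR (0 OR 0))) -> 1
  row 3 [000011]: ((0 IMPLIES 0) XOR (0 XOR (0 OR 0))) -> 1
  row 4 [000100]: ((0 IMPLIES 0) XOR (0 XOR (0 OR 0))) -> 1
  (every remaining row is evaluated the same way; all 64 results are listed next)
Full result column, 8 rows per line (x1,x2,x3 fixed per line; x4,x5,x6 runs 000..111 left to right):
  rows 0-7 [x1,x2,x3=000]: 11111111  (ones: 8)
  rows 8-15 [x1,x2,x3=001]: 00000000  (ones: 0)
  rows 16-23 [x1,x2,x3=010]: 11111111  (ones: 8)
  rows 24-31 [x1,x2,x3=011]: 00000000  (ones: 0)
  rows 32-39 [x1,x2,x3=100]: 00000000  (ones: 0)
  rows 40-47 [x1,x2,x3=101]: 11111111  (ones: 8)
  rows 48-55 [x1,x2,x3=110]: 00000000  (ones: 0)
  rows 56-63 [x1,x2,x3=111]: 11111111  (ones: 8)
Count of 1-rows = 8+0+8+0+0+8+0+8 = 32

32


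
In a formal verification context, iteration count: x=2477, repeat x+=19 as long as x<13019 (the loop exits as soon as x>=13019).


Step 1: x goes from 2477 toward 13019 by 19; the body runs while x<13019, so iterations = ceil((bound-start)/step)
Step 2: Distance=10542
Step 3: ceil(10542/19)=555

555


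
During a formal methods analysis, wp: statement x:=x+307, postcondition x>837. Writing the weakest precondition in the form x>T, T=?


Formula: wp(x:=E, P) = P[E/x] (substitute E for x in postcondition)
Step 1: Postcondition: x>837
Step 2: Substitute x+307 for x: x+307>837
Step 3: Solve for x: x > 837-307 = 530

530


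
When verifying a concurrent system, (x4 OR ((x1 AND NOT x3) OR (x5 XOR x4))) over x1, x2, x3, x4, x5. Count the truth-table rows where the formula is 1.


Formula: (x4 OR ((x1 AND NOT x3) OR (x5 XOR x4))) over 5 vars (32 rows)
Evaluate each row (x1, x2, x3, x4, x5 as bits, MSB first):
  row 0 [00000]: (0 OR ((0 AND NOT 0) OR (0 XOR 0))) -> 0
  row 1 [00001]: (0 OR ((0 AND NOT 0) OR (1 XOR 0))) -> 1
  row 2 [00010]: (1 OR ((0 AND NOT 0) OR (0 XOR 1))) -> 1
  row 3 [00011]: (1 OR ((0 AND NOT 0) OR (1 XOR 1))) -> 1
  row 4 [00100]: (0 OR ((0 AND NOT 1) OR (0 XOR 0))) -> 0
  row 5 [00101]: (0 OR ((0 AND NOT 1) OR (1 XOR 0))) -> 1
  row 6 [00110]: (1 OR ((0 AND NOT 1) OR (0 XOR 1))) -> 1
  row 7 [00111]: (1 OR ((0 AND NOT 1) OR (1 XOR 1))) -> 1
  row 8 [01000]: (0 OR ((0 AND NOT 0) OR (0 XOR 0))) -> 0
  row 9 [01001]: (0 OR ((0 AND NOT 0) OR (1 XOR 0))) -> 1
  row 10 [01010]: (1 OR ((0 AND NOT 0) OR (0 XOR 1))) -> 1
  row 11 [01011]: (1 OR ((0 AND NOT 0) OR (1 XOR 1))) -> 1
  row 12 [01100]: (0 OR ((0 AND NOT 1) OR (0 XOR 0))) -> 0
  row 13 [01101]: (0 OR ((0 AND NOT 1) OR (1 XOR 0))) -> 1
  row 14 [01110]: (1 OR ((0 AND NOT 1) OR (0 XOR 1))) -> 1
  row 15 [01111]: (1 OR ((0 AND NOT 1) OR (1 XOR 1))) -> 1
  row 16 [10000]: (0 OR ((1 AND NOT 0) OR (0 XOR 0))) -> 1
  row 17 [10001]: (0 OR ((1 AND NOT 0) OR (1 XOR 0))) -> 1
  row 18 [10010]: (1 OR ((1 AND NOT 0) OR (0 XOR 1))) -> 1
  row 19 [10011]: (1 OR ((1 AND NOT 0) OR (1 XOR 1))) -> 1
  row 20 [10100]: (0 OR ((1 AND NOT 1) OR (0 XOR 0))) -> 0
  row 21 [10101]: (0 OR ((1 AND NOT 1) OR (1 XOR 0))) -> 1
  row 22 [10110]: (1 OR ((1 AND NOT 1) OR (0 XOR 1))) -> 1
  row 23 [10111]: (1 OR ((1 AND NOT 1) OR (1 XOR 1))) -> 1
  row 24 [11000]: (0 OR ((1 AND NOT 0) OR (0 XOR 0))) -> 1
  row 25 [11001]: (0 OR ((1 AND NOT 0) OR (1 XOR 0))) -> 1
  row 26 [11010]: (1 OR ((1 AND NOT 0) OR (0 XOR 1))) -> 1
  row 27 [11011]: (1 OR ((1 AND NOT 0) OR (1 XOR 1))) -> 1
  row 28 [11100]: (0 OR ((1 AND NOT 1) OR (0 XOR 0))) -> 0
  row 29 [11101]: (0 OR ((1 AND NOT 1) OR (1 XOR 0))) -> 1
  row 30 [11110]: (1 OR ((1 AND NOT 1) OR (0 XOR 1))) -> 1
  row 31 [11111]: (1 OR ((1 AND NOT 1) OR (1 XOR 1))) -> 1
Full result column, 8 rows per line (x1,x2 fixed per line; x3,x4,x5 runs 000..111 left to right):
  rows 0-7 [x1,x2=00]: 01110111  (ones: 6)
  rows 8-15 [x1,x2=01]: 01110111  (ones: 6)
  rows 16-23 [x1,x2=10]: 11110111  (ones: 7)
  rows 24-31 [x1,x2=11]: 11110111  (ones: 7)
Count of 1-rows = 6+6+7+7 = 26

26


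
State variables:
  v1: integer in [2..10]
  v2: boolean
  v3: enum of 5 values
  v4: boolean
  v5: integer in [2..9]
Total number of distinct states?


State space = product of domain sizes of all variables.
Domain sizes:
  v1 (integer in [2..10]): 9
  v2 (boolean): 2
  v3 (enum of 5 values): 5
  v4 (boolean): 2
  v5 (integer in [2..9]): 8
Product = 9 * 2 * 5 * 2 * 8 = 1440

1440


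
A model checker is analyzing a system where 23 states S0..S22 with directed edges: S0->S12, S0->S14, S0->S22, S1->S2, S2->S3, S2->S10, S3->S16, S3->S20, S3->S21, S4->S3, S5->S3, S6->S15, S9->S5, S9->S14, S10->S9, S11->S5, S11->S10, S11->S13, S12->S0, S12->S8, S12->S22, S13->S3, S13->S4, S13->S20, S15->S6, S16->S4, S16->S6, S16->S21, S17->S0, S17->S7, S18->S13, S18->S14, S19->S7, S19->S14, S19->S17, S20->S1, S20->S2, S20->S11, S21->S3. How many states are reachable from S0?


BFS from S0:
  layer 0: {S0}
  layer 1: {S12, S14, S22}
  layer 2: {S8}
Reachable set: {S0, S8, S12, S14, S22}
Count = 5

5


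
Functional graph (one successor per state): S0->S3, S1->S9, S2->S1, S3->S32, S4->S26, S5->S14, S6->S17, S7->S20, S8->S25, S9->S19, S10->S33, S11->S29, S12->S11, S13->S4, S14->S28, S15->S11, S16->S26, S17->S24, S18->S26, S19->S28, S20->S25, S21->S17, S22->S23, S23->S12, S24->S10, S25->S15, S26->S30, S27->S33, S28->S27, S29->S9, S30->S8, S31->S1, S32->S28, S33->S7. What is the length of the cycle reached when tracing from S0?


Trace from S0 until a state repeats:
  S0 -> S3 -> S32 -> S28 -> S27 -> S33 -> S7 -> S20 -> S25 -> S15 -> S11 -> S29 -> S9 -> S19 -> S28
S28 first seen at step 3, revisited at step 14.
Cycle length = 14 - 3 = 11

11


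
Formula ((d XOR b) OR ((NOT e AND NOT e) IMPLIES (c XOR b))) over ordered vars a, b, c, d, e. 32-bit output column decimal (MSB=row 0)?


Formula: ((d XOR b) OR ((NOT e AND NOT e) IMPLIES (c XOR b))) over a, b, c, d, e (32 rows)
Evaluate each row (bits = a,b,c,d,e, MSB first):
  row 0 [00000]: ((0 XOR 0) OR ((NOT 0 AND NOT 0) IMPLIES (0 XOR 0))) -> 0
  row 1 [00001]: ((0 XOR 0) OR ((NOT 1 AND NOT 1) IMPLIES (0 XOR 0))) -> 1
  row 2 [00010]: ((1 XOR 0) OR ((NOT 0 AND NOT 0) IMPLIES (0 XOR 0))) -> 1
  row 3 [00011]: ((1 XOR 0) OR ((NOT 1 AND NOT 1) IMPLIES (0 XOR 0))) -> 1
  row 4 [00100]: ((0 XOR 0) OR ((NOT 0 AND NOT 0) IMPLIES (1 XOR 0))) -> 1
  row 5 [00101]: ((0 XOR 0) OR ((NOT 1 AND NOT 1) IMPLIES (1 XOR 0))) -> 1
  row 6 [00110]: ((1 XOR 0) OR ((NOT 0 AND NOT 0) IMPLIES (1 XOR 0))) -> 1
  row 7 [00111]: ((1 XOR 0) OR ((NOT 1 AND NOT 1) IMPLIES (1 XOR 0))) -> 1
  row 8 [01000]: ((0 XOR 1) OR ((NOT 0 AND NOT 0) IMPLIES (0 XOR 1))) -> 1
  row 9 [01001]: ((0 XOR 1) OR ((NOT 1 AND NOT 1) IMPLIES (0 XOR 1))) -> 1
  row 10 [01010]: ((1 XOR 1) OR ((NOT 0 AND NOT 0) IMPLIES (0 XOR 1))) -> 1
  row 11 [01011]: ((1 XOR 1) OR ((NOT 1 AND NOT 1) IMPLIES (0 XOR 1))) -> 1
  row 12 [01100]: ((0 XOR 1) OR ((NOT 0 AND NOT 0) IMPLIES (1 XOR 1))) -> 1
  row 13 [01101]: ((0 XOR 1) OR ((NOT 1 AND NOT 1) IMPLIES (1 XOR 1))) -> 1
  row 14 [01110]: ((1 XOR 1) OR ((NOT 0 AND NOT 0) IMPLIES (1 XOR 1))) -> 0
  row 15 [01111]: ((1 XOR 1) OR ((NOT 1 AND NOT 1) IMPLIES (1 XOR 1))) -> 1
  row 16 [10000]: ((0 XOR 0) OR ((NOT 0 AND NOT 0) IMPLIES (0 XOR 0))) -> 0
  row 17 [10001]: ((0 XOR 0) OR ((NOT 1 AND NOT 1) IMPLIES (0 XOR 0))) -> 1
  row 18 [10010]: ((1 XOR 0) OR ((NOT 0 AND NOT 0) IMPLIES (0 XOR 0))) -> 1
  row 19 [10011]: ((1 XOR 0) OR ((NOT 1 AND NOT 1) IMPLIES (0 XOR 0))) -> 1
  row 20 [10100]: ((0 XOR 0) OR ((NOT 0 AND NOT 0) IMPLIES (1 XOR 0))) -> 1
  row 21 [10101]: ((0 XOR 0) OR ((NOT 1 AND NOT 1) IMPLIES (1 XOR 0))) -> 1
  row 22 [10110]: ((1 XOR 0) OR ((NOT 0 AND NOT 0) IMPLIES (1 XOR 0))) -> 1
  row 23 [10111]: ((1 XOR 0) OR ((NOT 1 AND NOT 1) IMPLIES (1 XOR 0))) -> 1
  row 24 [11000]: ((0 XOR 1) OR ((NOT 0 AND NOT 0) IMPLIES (0 XOR 1))) -> 1
  row 25 [11001]: ((0 XOR 1) OR ((NOT 1 AND NOT 1) IMPLIES (0 XOR 1))) -> 1
  row 26 [11010]: ((1 XOR 1) OR ((NOT 0 AND NOT 0) IMPLIES (0 XOR 1))) -> 1
  row 27 [11011]: ((1 XOR 1) OR ((NOT 1 AND NOT 1) IMPLIES (0 XOR 1))) -> 1
  row 28 [11100]: ((0 XOR 1) OR ((NOT 0 AND NOT 0) IMPLIES (1 XOR 1))) -> 1
  row 29 [11101]: ((0 XOR 1) OR ((NOT 1 AND NOT 1) IMPLIES (1 XOR 1))) -> 1
  row 30 [11110]: ((1 XOR 1) OR ((NOT 0 AND NOT 0) IMPLIES (1 XOR 1))) -> 0
  row 31 [11111]: ((1 XOR 1) OR ((NOT 1 AND NOT 1) IMPLIES (1 XOR 1))) -> 1
Full result column, 4 rows per line (a,b,c fixed per line; d,e runs 00..11 left to right):
  rows 0-3 [a,b,c=000]: 0111  = hex 7
  rows 4-7 [a,b,c=001]: 1111  = hex F
  rows 8-11 [a,b,c=010]: 1111  = hex F
  rows 12-15 [a,b,c=011]: 1101  = hex D
  rows 16-19 [a,b,c=100]: 0111  = hex 7
  rows 20-23 [a,b,c=101]: 1111  = hex F
  rows 24-27 [a,b,c=110]: 1111  = hex F
  rows 28-31 [a,b,c=111]: 1101  = hex D
Output column (row 0 .. row 31) = 01111111111111010111111111111101
Output column grouped in 4s = 0111 1111 1111 1101 0111 1111 1111 1101 = 0x7FFD7FFD
Convert to decimal digit by digit (value = value*16 + digit):
  7 -> 7
  7*16 + 15 (F) = 127
  127*16 + 15 (F) = 2047
  2047*16 + 13 (D) = 32765
  32765*16 + 7 = 524247
  524247*16 + 15 (F) = 8387967
  8387967*16 + 15 (F) = 134207487
  134207487*16 + 13 (D) = 2147319805
Decimal = 2147319805

2147319805


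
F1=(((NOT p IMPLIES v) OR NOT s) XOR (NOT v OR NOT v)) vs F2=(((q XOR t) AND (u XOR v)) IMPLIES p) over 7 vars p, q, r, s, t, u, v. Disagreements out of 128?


F1 = (((NOT p IMPLIES v) OR NOT s) XOR (NOT v OR NOT v))
F2 = (((q XOR t) AND (u XOR v)) IMPLIES p)
Evaluate both on each of 128 rows (bits = p,q,r,s,t,u,v):
  row 0 [0000000]: F1=0 F2=1 (differ) -> 1
  row 1 [0000001]: F1=1 F2=1 -> 0
  row 2 [0000010]: F1=0 F2=1 (differ) -> 1
  row 3 [0000011]: F1=1 F2=1 -> 0
  row 4 [0000100]: F1=0 F2=1 (differ) -> 1
  (every remaining row is evaluated the same way; all 128 results are listed next)
Full result column, 8 rows per line (p,q,r,s fixed per line; t,u,v runs 000..111 left to right):
  rows 0-7 [p,q,r,s=0000]: 10101100  (ones: 4)
  rows 8-15 [p,q,r,s=0001]: 00000110  (ones: 2)
  rows 16-23 [p,q,r,s=0010]: 10101100  (ones: 4)
  rows 24-31 [p,q,r,s=0011]: 00000110  (ones: 2)
  rows 32-39 [p,q,r,s=0100]: 11001010  (ones: 4)
  rows 40-47 [p,q,r,s=0101]: 01100000  (ones: 2)
  rows 48-55 [p,q,r,s=0110]: 11001010  (ones: 4)
  rows 56-63 [p,q,r,s=0111]: 01100000  (ones: 2)
  rows 64-71 [p,q,r,s=1000]: 10101010  (ones: 4)
  rows 72-79 [p,q,r,s=1001]: 10101010  (ones: 4)
  rows 80-87 [p,q,r,s=1010]: 10101010  (ones: 4)
  rows 88-95 [p,q,r,s=1011]: 10101010  (ones: 4)
  rows 96-103 [p,q,r,s=1100]: 10101010  (ones: 4)
  rows 104-111 [p,q,r,s=1101]: 10101010  (ones: 4)
  rows 112-119 [p,q,r,s=1110]: 10101010  (ones: 4)
  rows 120-127 [p,q,r,s=1111]: 10101010  (ones: 4)
Disagreements = 4+2+4+2+4+2+4+2+4+4+4+4+4+4+4+4 = 56

56


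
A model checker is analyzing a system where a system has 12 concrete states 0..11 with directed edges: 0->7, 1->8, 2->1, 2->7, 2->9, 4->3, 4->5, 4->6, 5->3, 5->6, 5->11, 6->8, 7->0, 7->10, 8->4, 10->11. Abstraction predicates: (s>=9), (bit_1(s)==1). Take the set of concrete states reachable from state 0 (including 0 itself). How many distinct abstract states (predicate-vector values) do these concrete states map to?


BFS from 0:
Concrete reachable: {0, 7, 10, 11}
Abstract via predicates (s>=9), (bit_1(s)==1):
  (0,0) <- {0}
  (0,1) <- {7}
  (1,1) <- {10, 11}
Distinct abstract states = 3

3


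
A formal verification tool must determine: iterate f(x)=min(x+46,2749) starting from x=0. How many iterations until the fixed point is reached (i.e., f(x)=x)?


Step 1: x=0, cap=2749, increment=46
Step 2: x grows by 46 each step until capped at 2749; fixed point is x=2749
Step 3: iterations = ceil(2749/46) = 60

60


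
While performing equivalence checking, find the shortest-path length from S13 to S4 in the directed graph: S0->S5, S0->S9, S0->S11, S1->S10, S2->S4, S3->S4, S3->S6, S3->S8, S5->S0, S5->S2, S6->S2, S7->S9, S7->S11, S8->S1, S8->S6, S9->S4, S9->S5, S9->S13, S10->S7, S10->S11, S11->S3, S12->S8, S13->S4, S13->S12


BFS layer-by-layer from S13:
  dist 0: {S13}
  dist 1: {S4, S12}
  -> S4 reached at distance 1
Shortest path length = 1

1


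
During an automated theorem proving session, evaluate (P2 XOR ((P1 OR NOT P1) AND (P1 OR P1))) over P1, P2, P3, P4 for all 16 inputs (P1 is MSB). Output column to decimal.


Formula: (P2 XOR ((P1 OR NOT P1) AND (P1 OR P1))) over P1, P2, P3, P4 (16 rows)
Evaluate each row (bits = P1,P2,P3,P4, MSB first):
  row 0 [0000]: (0 XOR ((0 OR NOT 0) AND (0 OR 0))) -> 0
  row 1 [0001]: (0 XOR ((0 OR NOT 0) AND (0 OR 0))) -> 0
  row 2 [0010]: (0 XOR ((0 OR NOT 0) AND (0 OR 0))) -> 0
  row 3 [0011]: (0 XOR ((0 OR NOT 0) AND (0 OR 0))) -> 0
  row 4 [0100]: (1 XOR ((0 OR NOT 0) AND (0 OR 0))) -> 1
  row 5 [0101]: (1 XOR ((0 OR NOT 0) AND (0 OR 0))) -> 1
  row 6 [0110]: (1 XOR ((0 OR NOT 0) AND (0 OR 0))) -> 1
  row 7 [0111]: (1 XOR ((0 OR NOT 0) AND (0 OR 0))) -> 1
  row 8 [1000]: (0 XOR ((1 OR NOT 1) AND (1 OR 1))) -> 1
  row 9 [1001]: (0 XOR ((1 OR NOT 1) AND (1 OR 1))) -> 1
  row 10 [1010]: (0 XOR ((1 OR NOT 1) AND (1 OR 1))) -> 1
  row 11 [1011]: (0 XOR ((1 OR NOT 1) AND (1 OR 1))) -> 1
  row 12 [1100]: (1 XOR ((1 OR NOT 1) AND (1 OR 1))) -> 0
  row 13 [1101]: (1 XOR ((1 OR NOT 1) AND (1 OR 1))) -> 0
  row 14 [1110]: (1 XOR ((1 OR NOT 1) AND (1 OR 1))) -> 0
  row 15 [1111]: (1 XOR ((1 OR NOT 1) AND (1 OR 1))) -> 0
Full result column, 4 rows per line (P1,P2 fixed per line; P3,P4 runs 00..11 left to right):
  rows 0-3 [P1,P2=00]: 0000  = hex 0
  rows 4-7 [P1,P2=01]: 1111  = hex F
  rows 8-11 [P1,P2=10]: 1111  = hex F
  rows 12-15 [P1,P2=11]: 0000  = hex 0
Output column (row 0 .. row 15) = 0000111111110000
Output column grouped in 4s = 0000 1111 1111 0000 = 0x0FF0
Convert to decimal digit by digit (value = value*16 + digit):
  0 -> 0
  0*16 + 15 (F) = 15
  15*16 + 15 (F) = 255
  255*16 + 0 = 4080
Decimal = 4080

4080


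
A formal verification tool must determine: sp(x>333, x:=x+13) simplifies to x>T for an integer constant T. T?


Formula: sp(P, x:=E) = exists old_x. (x = E[old_x/x]) AND P[old_x/x] (old_x is the value of x before the assignment; eliminate old_x by solving x = E[old_x/x] for old_x)
Step 1: Precondition P: x>333, i.e. old_x > 333
Step 2: Assignment gives x = old_x + 13, so old_x = x - 13
Step 3: Substitute into P: x - 13 > 333
Step 4: Simplify: x > 333+13 = 346

346


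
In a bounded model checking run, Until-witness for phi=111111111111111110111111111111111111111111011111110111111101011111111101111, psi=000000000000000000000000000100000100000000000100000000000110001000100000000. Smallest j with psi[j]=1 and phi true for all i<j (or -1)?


(phi U psi) at 0: need smallest j with psi[j]=1 and phi[i]=1 for all i in [0,j).
Scan from step 0:
  step 0: phi=1, psi=0 -> continue
  step 1: phi=1, psi=0 -> continue
  step 2: phi=1, psi=0 -> continue
  step 3: phi=1, psi=0 -> continue
  step 17: phi=0 -> phi-prefix broken from here
  step 27: psi=1 but phi already failed -> not a witness
  step 33: psi=1 but phi already failed -> not a witness
  step 45: psi=1 but phi already failed -> not a witness
  step 57: psi=1 but phi already failed -> not a witness
  step 58: psi=1 but phi already failed -> not a witness
  step 62: psi=1 but phi already failed -> not a witness
  step 66: psi=1 but phi already failed -> not a witness
  end of trace: no witness -> -1
Witness step = -1

-1


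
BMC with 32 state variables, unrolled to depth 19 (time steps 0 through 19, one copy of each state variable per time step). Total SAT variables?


BMC unrolls to depth k, creating one copy of each state var for steps 0..k.
Step count = 19 + 1 = 20 (steps 0 through 19)
Vars per step = 32
Total = 32 * 20 = 640

640


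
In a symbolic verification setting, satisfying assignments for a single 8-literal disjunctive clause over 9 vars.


Step 1: Total=2^9=512
Step 2: Unsat when all 8 false: 2^1=2
Step 3: Sat=512-2=510

510


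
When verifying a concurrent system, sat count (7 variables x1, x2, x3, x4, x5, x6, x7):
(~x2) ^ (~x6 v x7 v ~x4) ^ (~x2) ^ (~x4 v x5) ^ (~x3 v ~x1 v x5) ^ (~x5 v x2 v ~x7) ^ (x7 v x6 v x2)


CNF with 7 clauses over 7 vars (128 assignments).
An assignment satisfies CNF iff every clause has >=1 true literal.
Check each row (bits = x1,x2,x3,x4,x5,x6,x7; clause T/F shown):
  row 0 [0000000]: clauses=TTTTTTF -> 0
  row 1 [0000001]: clauses=TTTTTTT -> 1
  row 2 [0000010]: clauses=TTTTTTT -> 1
  row 3 [0000011]: clauses=TTTTTTT -> 1
  row 4 [0000100]: clauses=TTTTTTF -> 0
  (every remaining row is evaluated the same way; all 128 results are listed next)
Full result column, 8 rows per line (x1,x2,x3,x4 fixed per line; x5,x6,x7 runs 000..111 left to right):
  rows 0-7 [x1,x2,x3,x4=0000]: 01110010  (ones: 4)
  rows 8-15 [x1,x2,x3,x4=0001]: 00000000  (ones: 0)
  rows 16-23 [x1,x2,x3,x4=0010]: 01110010  (ones: 4)
  rows 24-31 [x1,x2,x3,x4=0011]: 00000000  (ones: 0)
  rows 32-39 [x1,x2,x3,x4=0100]: 00000000  (ones: 0)
  rows 40-47 [x1,x2,x3,x4=0101]: 00000000  (ones: 0)
  rows 48-55 [x1,x2,x3,x4=0110]: 00000000  (ones: 0)
  rows 56-63 [x1,x2,x3,x4=0111]: 00000000  (ones: 0)
  rows 64-71 [x1,x2,x3,x4=1000]: 01110010  (ones: 4)
  rows 72-79 [x1,x2,x3,x4=1001]: 00000000  (ones: 0)
  rows 80-87 [x1,x2,x3,x4=1010]: 00000010  (ones: 1)
  rows 88-95 [x1,x2,x3,x4=1011]: 00000000  (ones: 0)
  rows 96-103 [x1,x2,x3,x4=1100]: 00000000  (ones: 0)
  rows 104-111 [x1,x2,x3,x4=1101]: 00000000  (ones: 0)
  rows 112-119 [x1,x2,x3,x4=1110]: 00000000  (ones: 0)
  rows 120-127 [x1,x2,x3,x4=1111]: 00000000  (ones: 0)
Satisfying assignments = 4+0+4+0+0+0+0+0+4+0+1+0+0+0+0+0 = 13

13


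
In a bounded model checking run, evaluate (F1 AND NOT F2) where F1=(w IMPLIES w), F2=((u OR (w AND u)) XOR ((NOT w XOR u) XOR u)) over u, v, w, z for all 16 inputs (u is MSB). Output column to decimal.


F1 = (w IMPLIES w)
F2 = ((u OR (w AND u)) XOR ((NOT w XOR u) XOR u))
Counterexample to F1=>F2 is where F1=1 and F2=0.
Evaluate each row (bits = u,v,w,z, MSB first):
  row 0 [0000]: F1=1 F2=1 -> F1&~F2 -> 0
  row 1 [0001]: F1=1 F2=1 -> F1&~F2 -> 0
  row 2 [0010]: F1=1 F2=0 -> F1&~F2 -> 1
  row 3 [0011]: F1=1 F2=0 -> F1&~F2 -> 1
  row 4 [0100]: F1=1 F2=1 -> F1&~F2 -> 0
  row 5 [0101]: F1=1 F2=1 -> F1&~F2 -> 0
  row 6 [0110]: F1=1 F2=0 -> F1&~F2 -> 1
  row 7 [0111]: F1=1 F2=0 -> F1&~F2 -> 1
  row 8 [1000]: F1=1 F2=0 -> F1&~F2 -> 1
  row 9 [1001]: F1=1 F2=0 -> F1&~F2 -> 1
  row 10 [1010]: F1=1 F2=1 -> F1&~F2 -> 0
  row 11 [1011]: F1=1 F2=1 -> F1&~F2 -> 0
  row 12 [1100]: F1=1 F2=0 -> F1&~F2 -> 1
  row 13 [1101]: F1=1 F2=0 -> F1&~F2 -> 1
  row 14 [1110]: F1=1 F2=1 -> F1&~F2 -> 0
  row 15 [1111]: F1=1 F2=1 -> F1&~F2 -> 0
Full result column, 4 rows per line (u,v fixed per line; w,z runs 00..11 left to right):
  rows 0-3 [u,v=00]: 0011  = hex 3
  rows 4-7 [u,v=01]: 0011  = hex 3
  rows 8-11 [u,v=10]: 1100  = hex C
  rows 12-15 [u,v=11]: 1100  = hex C
Counterexample vector (row 0 .. row 15) = 0011001111001100
Output column grouped in 4s = 0011 0011 1100 1100 = 0x33CC
Convert to decimal digit by digit (value = value*16 + digit):
  3 -> 3
  3*16 + 3 = 51
  51*16 + 12 (C) = 828
  828*16 + 12 (C) = 13260
Decimal = 13260

13260


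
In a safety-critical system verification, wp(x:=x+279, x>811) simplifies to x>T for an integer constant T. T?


Formula: wp(x:=E, P) = P[E/x] (substitute E for x in postcondition)
Step 1: Postcondition: x>811
Step 2: Substitute x+279 for x: x+279>811
Step 3: Solve for x: x > 811-279 = 532

532


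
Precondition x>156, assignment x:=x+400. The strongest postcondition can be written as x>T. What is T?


Formula: sp(P, x:=E) = exists old_x. (x = E[old_x/x]) AND P[old_x/x] (old_x is the value of x before the assignment; eliminate old_x by solving x = E[old_x/x] for old_x)
Step 1: Precondition P: x>156, i.e. old_x > 156
Step 2: Assignment gives x = old_x + 400, so old_x = x - 400
Step 3: Substitute into P: x - 400 > 156
Step 4: Simplify: x > 156+400 = 556

556


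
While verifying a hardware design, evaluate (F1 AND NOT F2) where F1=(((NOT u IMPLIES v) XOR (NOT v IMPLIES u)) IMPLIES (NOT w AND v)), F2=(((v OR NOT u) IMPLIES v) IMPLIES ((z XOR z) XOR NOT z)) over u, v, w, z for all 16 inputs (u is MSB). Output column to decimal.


F1 = (((NOT u IMPLIES v) XOR (NOT v IMPLIES u)) IMPLIES (NOT w AND v))
F2 = (((v OR NOT u) IMPLIES v) IMPLIES ((z XOR z) XOR NOT z))
Counterexample to F1=>F2 is where F1=1 and F2=0.
Evaluate each row (bits = u,v,w,z, MSB first):
  row 0 [0000]: F1=1 F2=1 -> F1&~F2 -> 0
  row 1 [0001]: F1=1 F2=1 -> F1&~F2 -> 0
  row 2 [0010]: F1=1 F2=1 -> F1&~F2 -> 0
  row 3 [0011]: F1=1 F2=1 -> F1&~F2 -> 0
  row 4 [0100]: F1=1 F2=1 -> F1&~F2 -> 0
  row 5 [0101]: F1=1 F2=0 -> F1&~F2 -> 1
  row 6 [0110]: F1=1 F2=1 -> F1&~F2 -> 0
  row 7 [0111]: F1=1 F2=0 -> F1&~F2 -> 1
  row 8 [1000]: F1=1 F2=1 -> F1&~F2 -> 0
  row 9 [1001]: F1=1 F2=0 -> F1&~F2 -> 1
  row 10 [1010]: F1=1 F2=1 -> F1&~F2 -> 0
  row 11 [1011]: F1=1 F2=0 -> F1&~F2 -> 1
  row 12 [1100]: F1=1 F2=1 -> F1&~F2 -> 0
  row 13 [1101]: F1=1 F2=0 -> F1&~F2 -> 1
  row 14 [1110]: F1=1 F2=1 -> F1&~F2 -> 0
  row 15 [1111]: F1=1 F2=0 -> F1&~F2 -> 1
Full result column, 4 rows per line (u,v fixed per line; w,z runs 00..11 left to right):
  rows 0-3 [u,v=00]: 0000  = hex 0
  rows 4-7 [u,v=01]: 0101  = hex 5
  rows 8-11 [u,v=10]: 0101  = hex 5
  rows 12-15 [u,v=11]: 0101  = hex 5
Counterexample vector (row 0 .. row 15) = 0000010101010101
Output column grouped in 4s = 0000 0101 0101 0101 = 0x0555
Convert to decimal digit by digit (value = value*16 + digit):
  0 -> 0
  0*16 + 5 = 5
  5*16 + 5 = 85
  85*16 + 5 = 1365
Decimal = 1365

1365
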